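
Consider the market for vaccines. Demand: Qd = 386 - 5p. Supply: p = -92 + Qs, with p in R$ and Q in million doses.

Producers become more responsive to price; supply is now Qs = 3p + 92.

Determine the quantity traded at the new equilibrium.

202.25

Before the shock: 386 - 5p = p + 92 ⇒ 294 = 6p ⇒ p = 49, Q = 141.
With the change applied: demand Qd = 386 - 5p, supply Qs = 3p + 92.
Setting them equal: 386 - 5p = 3p + 92 → 294 = 8p, so p = 36.75 and Q = 202.25.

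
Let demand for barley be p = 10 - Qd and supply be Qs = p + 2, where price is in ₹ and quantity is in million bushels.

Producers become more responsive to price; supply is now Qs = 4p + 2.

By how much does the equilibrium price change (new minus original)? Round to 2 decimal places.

-2.40

Solve the original market: 10 - p = p + 2, hence p = 4 and Q = 6.
The new curves are Qd = 10 - p (demand) and Qs = 4p + 2 (supply).
Setting them equal: 10 - p = 4p + 2 → 8 = 5p, so p = 1.6 and Q = 8.4.
Δp = 1.6 − 4 = -2.40.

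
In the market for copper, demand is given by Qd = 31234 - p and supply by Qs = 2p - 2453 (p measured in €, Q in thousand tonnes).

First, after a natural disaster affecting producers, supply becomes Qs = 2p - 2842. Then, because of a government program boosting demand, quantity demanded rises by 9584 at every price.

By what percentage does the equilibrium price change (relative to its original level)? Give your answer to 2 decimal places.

+29.60

Before the shock: 31234 - p = 2p - 2453 ⇒ 33687 = 3p ⇒ p = 11229, Q = 20005.
After the shift, demand is Qd = 40818 - p and supply is Qs = 2p - 2842.
Setting them equal: 40818 - p = 2p - 2842 → 43660 = 3p, so p = 43660/3 ≈ 14553.3333 and Q = 78794/3 ≈ 26264.6667.
%Δp = (14553.3333 − 11229) / 11229 × 100 = +29.60%.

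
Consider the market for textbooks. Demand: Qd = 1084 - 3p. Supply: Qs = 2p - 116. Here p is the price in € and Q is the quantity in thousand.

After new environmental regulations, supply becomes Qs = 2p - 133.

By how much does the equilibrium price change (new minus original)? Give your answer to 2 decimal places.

Before the shock: 1084 - 3p = 2p - 116 ⇒ 1200 = 5p ⇒ p = 240, Q = 364.
The shock moves the curves to Qd = 1084 - 3p and Qs = 2p - 133.
Setting them equal: 1084 - 3p = 2p - 133 → 1217 = 5p, so p = 243.4 and Q = 353.8.
Δp = 243.4 − 240 = +3.40.

+3.40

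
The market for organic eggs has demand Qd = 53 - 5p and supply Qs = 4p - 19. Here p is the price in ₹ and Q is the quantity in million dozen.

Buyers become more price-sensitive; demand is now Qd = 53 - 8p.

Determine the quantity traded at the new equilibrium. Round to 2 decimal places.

Initially, 53 - 5p = 4p - 19, so 72 = 9p and p = 8, Q = 13.
With the change applied: demand Qd = 53 - 8p, supply Qs = 4p - 19.
New equilibrium: 53 - 8p = 4p - 19 ⇒ 72 = 12p ⇒ p = 6, Q = 5.

5.00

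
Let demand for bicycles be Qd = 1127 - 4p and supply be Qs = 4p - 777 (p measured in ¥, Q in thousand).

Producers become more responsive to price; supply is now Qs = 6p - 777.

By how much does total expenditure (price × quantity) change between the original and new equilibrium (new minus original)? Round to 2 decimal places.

+27922.16

Solve the original market: 1127 - 4p = 4p - 777, hence p = 238 and Q = 175.
The new curves are Qd = 1127 - 4p (demand) and Qs = 6p - 777 (supply).
Clearing the new market: 1127 - 4p = 6p - 777, so p = 190.4 and Q = 365.4.
Expenditure moves from 238×175 = 41650 to 190.4×365.4 = 69572.16; change = +27922.16.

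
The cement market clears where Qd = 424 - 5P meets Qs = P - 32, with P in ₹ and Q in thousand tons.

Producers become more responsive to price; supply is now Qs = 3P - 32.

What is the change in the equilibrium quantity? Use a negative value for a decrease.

Before the shock: 424 - 5P = P - 32 ⇒ 456 = 6P ⇒ P = 76, Q = 44.
With the change applied: demand Qd = 424 - 5P, supply Qs = 3P - 32.
Setting them equal: 424 - 5P = 3P - 32 → 456 = 8P, so P = 57 and Q = 139.
ΔQ = 139 − 44 = +95.

+95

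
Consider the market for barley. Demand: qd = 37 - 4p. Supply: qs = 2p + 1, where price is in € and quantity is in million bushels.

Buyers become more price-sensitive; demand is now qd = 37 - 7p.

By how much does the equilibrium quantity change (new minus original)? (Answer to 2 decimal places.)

-4.00

Before the shock: 37 - 4p = 2p + 1 ⇒ 36 = 6p ⇒ p = 6, q = 13.
The shock moves the curves to qd = 37 - 7p and qs = 2p + 1.
Clearing the new market: 37 - 7p = 2p + 1, so p = 4 and q = 9.
Δq = 9 − 13 = -4.00.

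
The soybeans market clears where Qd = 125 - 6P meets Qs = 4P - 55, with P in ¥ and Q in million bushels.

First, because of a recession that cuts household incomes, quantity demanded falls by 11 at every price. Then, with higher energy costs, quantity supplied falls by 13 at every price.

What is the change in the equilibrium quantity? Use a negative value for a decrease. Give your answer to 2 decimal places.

Original equilibrium: 125 - 6P = 4P - 55 gives 180 = 10P, so P = 18 and Q = 17.
The new curves are Qd = 114 - 6P (demand) and Qs = 4P - 68 (supply).
Setting them equal: 114 - 6P = 4P - 68 → 182 = 10P, so P = 18.2 and Q = 4.8.
ΔQ = 4.8 − 17 = -12.20.

-12.20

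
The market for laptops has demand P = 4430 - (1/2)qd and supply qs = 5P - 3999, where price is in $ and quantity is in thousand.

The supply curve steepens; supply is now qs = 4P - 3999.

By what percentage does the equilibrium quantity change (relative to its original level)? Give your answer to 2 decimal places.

-11.81

Before the shock: 8860 - 2P = 5P - 3999 ⇒ 12859 = 7P ⇒ P = 1837, q = 5186.
The shock moves the curves to qd = 8860 - 2P and qs = 4P - 3999.
Setting them equal: 8860 - 2P = 4P - 3999 → 12859 = 6P, so P = 12859/6 ≈ 2143.1667 and q = 13721/3 ≈ 4573.6667.
%Δq = (4573.6667 − 5186) / 5186 × 100 = -11.81%.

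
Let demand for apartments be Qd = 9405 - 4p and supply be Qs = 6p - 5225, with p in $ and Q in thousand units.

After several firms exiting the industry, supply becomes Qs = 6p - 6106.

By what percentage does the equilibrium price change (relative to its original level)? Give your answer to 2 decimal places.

+6.02

Original equilibrium: 9405 - 4p = 6p - 5225 gives 14630 = 10p, so p = 1463 and Q = 3553.
With the change applied: demand Qd = 9405 - 4p, supply Qs = 6p - 6106.
Equate the new curves: 9405 - 4p = 6p - 6106, giving 15511 = 10p, p = 1551.1, Q = 3200.6.
%Δp = (1551.1 − 1463) / 1463 × 100 = +6.02%.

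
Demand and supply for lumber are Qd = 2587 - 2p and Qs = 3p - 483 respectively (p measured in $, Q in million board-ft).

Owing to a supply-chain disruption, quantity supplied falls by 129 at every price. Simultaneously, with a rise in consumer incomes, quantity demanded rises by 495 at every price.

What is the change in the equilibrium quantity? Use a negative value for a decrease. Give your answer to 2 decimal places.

+245.40

Before the shock: 2587 - 2p = 3p - 483 ⇒ 3070 = 5p ⇒ p = 614, Q = 1359.
With the change applied: demand Qd = 3082 - 2p, supply Qs = 3p - 612.
Setting them equal: 3082 - 2p = 3p - 612 → 3694 = 5p, so p = 738.8 and Q = 1604.4.
ΔQ = 1604.4 − 1359 = +245.40.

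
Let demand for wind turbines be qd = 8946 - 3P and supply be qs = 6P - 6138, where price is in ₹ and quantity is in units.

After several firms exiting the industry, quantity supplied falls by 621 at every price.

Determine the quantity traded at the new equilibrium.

Solve the original market: 8946 - 3P = 6P - 6138, hence P = 1676 and q = 3918.
After the shift, demand is qd = 8946 - 3P and supply is qs = 6P - 6759.
Equate the new curves: 8946 - 3P = 6P - 6759, giving 15705 = 9P, P = 1745, q = 3711.

3711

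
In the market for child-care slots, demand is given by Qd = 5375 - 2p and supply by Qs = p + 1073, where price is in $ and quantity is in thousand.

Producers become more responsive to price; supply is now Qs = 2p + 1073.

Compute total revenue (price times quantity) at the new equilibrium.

Original equilibrium: 5375 - 2p = p + 1073 gives 4302 = 3p, so p = 1434 and Q = 2507.
The shock moves the curves to Qd = 5375 - 2p and Qs = 2p + 1073.
Clearing the new market: 5375 - 2p = 2p + 1073, so p = 1075.5 and Q = 3224.
New expenditure = 1075.5 × 3224 = 3467412.

3467412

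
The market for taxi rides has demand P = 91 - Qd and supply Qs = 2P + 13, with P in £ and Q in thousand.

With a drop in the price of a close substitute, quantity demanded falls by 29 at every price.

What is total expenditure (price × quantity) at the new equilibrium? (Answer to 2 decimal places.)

Original equilibrium: 91 - P = 2P + 13 gives 78 = 3P, so P = 26 and Q = 65.
The shock moves the curves to Qd = 62 - P and Qs = 2P + 13.
New equilibrium: 62 - P = 2P + 13 ⇒ 49 = 3P ⇒ P = 49/3 ≈ 16.3333, Q = 137/3 ≈ 45.6667.
New expenditure = 16.3333 × 45.6667 = 745.89.

745.89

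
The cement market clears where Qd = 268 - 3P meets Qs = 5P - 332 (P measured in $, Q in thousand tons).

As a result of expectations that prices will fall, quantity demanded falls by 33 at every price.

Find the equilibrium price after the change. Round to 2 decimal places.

Before the shock: 268 - 3P = 5P - 332 ⇒ 600 = 8P ⇒ P = 75, Q = 43.
The shock moves the curves to Qd = 235 - 3P and Qs = 5P - 332.
New equilibrium: 235 - 3P = 5P - 332 ⇒ 567 = 8P ⇒ P = 70.875, Q = 22.375.

70.88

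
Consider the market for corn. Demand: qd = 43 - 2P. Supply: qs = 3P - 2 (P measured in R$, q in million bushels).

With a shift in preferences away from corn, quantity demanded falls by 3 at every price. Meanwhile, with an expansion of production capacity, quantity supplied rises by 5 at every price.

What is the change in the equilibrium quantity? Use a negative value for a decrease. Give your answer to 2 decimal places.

Before the shock: 43 - 2P = 3P - 2 ⇒ 45 = 5P ⇒ P = 9, q = 25.
With the change applied: demand qd = 40 - 2P, supply qs = 3P + 3.
Clearing the new market: 40 - 2P = 3P + 3, so P = 7.4 and q = 25.2.
Δq = 25.2 − 25 = +0.20.

+0.20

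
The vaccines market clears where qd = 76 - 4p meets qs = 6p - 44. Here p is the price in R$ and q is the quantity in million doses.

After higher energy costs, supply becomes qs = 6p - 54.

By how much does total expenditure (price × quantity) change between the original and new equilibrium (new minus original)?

-24

Before the shock: 76 - 4p = 6p - 44 ⇒ 120 = 10p ⇒ p = 12, q = 28.
The new curves are qd = 76 - 4p (demand) and qs = 6p - 54 (supply).
Clearing the new market: 76 - 4p = 6p - 54, so p = 13 and q = 24.
Expenditure moves from 12×28 = 336 to 13×24 = 312; change = -24.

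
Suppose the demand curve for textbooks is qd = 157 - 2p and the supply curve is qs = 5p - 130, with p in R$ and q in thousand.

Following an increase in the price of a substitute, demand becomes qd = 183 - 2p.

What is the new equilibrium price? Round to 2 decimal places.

44.71

Solve the original market: 157 - 2p = 5p - 130, hence p = 41 and q = 75.
After the shift, demand is qd = 183 - 2p and supply is qs = 5p - 130.
Setting them equal: 183 - 2p = 5p - 130 → 313 = 7p, so p = 313/7 ≈ 44.7143 and q = 655/7 ≈ 93.5714.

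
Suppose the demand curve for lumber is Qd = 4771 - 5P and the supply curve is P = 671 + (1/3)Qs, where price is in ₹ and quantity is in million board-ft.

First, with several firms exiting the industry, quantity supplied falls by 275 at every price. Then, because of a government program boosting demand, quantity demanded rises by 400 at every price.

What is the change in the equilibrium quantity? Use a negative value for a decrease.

Solve the original market: 4771 - 5P = 3P - 2013, hence P = 848 and Q = 531.
With the change applied: demand Qd = 5171 - 5P, supply Qs = 3P - 2288.
Clearing the new market: 5171 - 5P = 3P - 2288, so P = 932.375 and Q = 509.125.
ΔQ = 509.125 − 531 = -21.875.

-21.875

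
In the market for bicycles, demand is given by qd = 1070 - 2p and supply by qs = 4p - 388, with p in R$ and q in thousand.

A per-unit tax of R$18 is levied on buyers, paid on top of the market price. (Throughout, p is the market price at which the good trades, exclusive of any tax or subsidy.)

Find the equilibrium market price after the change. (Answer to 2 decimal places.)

237.00

Original equilibrium: 1070 - 2p = 4p - 388 gives 1458 = 6p, so p = 243 and q = 584.
Since buyers pay the price plus the tax, the effective demand curve becomes qd = 1034 - 2p.
Setting them equal: 1034 - 2p = 4p - 388 → 1422 = 6p, so p = 237 and q = 560.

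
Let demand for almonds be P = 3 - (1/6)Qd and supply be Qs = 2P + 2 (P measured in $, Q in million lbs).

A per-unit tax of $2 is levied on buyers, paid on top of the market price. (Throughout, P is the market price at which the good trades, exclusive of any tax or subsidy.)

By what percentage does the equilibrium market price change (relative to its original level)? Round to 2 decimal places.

Solve the original market: 18 - 6P = 2P + 2, hence P = 2 and Q = 6.
Since buyers pay the price plus the tax, the effective demand curve becomes Qd = 6 - 6P.
Clearing the new market: 6 - 6P = 2P + 2, so P = 0.5 and Q = 3.
%ΔP = (0.5 − 2) / 2 × 100 = -75.00%.

-75.00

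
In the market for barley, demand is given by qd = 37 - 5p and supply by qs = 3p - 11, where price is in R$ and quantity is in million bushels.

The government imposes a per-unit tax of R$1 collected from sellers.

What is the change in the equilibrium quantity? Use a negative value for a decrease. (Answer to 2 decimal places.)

-1.88

Solve the original market: 37 - 5p = 3p - 11, hence p = 6 and q = 7.
Since sellers keep the price net of the tax, the effective supply curve becomes qs = 3p - 14.
Clearing the new market: 37 - 5p = 3p - 14, so p = 6.375 and q = 5.125.
Δq = 5.125 − 7 = -1.88.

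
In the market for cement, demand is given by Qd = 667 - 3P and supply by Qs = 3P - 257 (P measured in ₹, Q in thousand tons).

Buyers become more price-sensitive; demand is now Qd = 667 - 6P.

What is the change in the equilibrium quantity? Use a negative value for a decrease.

-154

Before the shock: 667 - 3P = 3P - 257 ⇒ 924 = 6P ⇒ P = 154, Q = 205.
With the change applied: demand Qd = 667 - 6P, supply Qs = 3P - 257.
New equilibrium: 667 - 6P = 3P - 257 ⇒ 924 = 9P ⇒ P = 308/3 ≈ 102.6667, Q = 51.
ΔQ = 51 − 205 = -154.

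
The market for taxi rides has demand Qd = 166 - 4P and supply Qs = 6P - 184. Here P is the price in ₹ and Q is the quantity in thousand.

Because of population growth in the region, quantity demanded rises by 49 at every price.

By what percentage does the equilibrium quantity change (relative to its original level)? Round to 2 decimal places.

+113.08

Initially, 166 - 4P = 6P - 184, so 350 = 10P and P = 35, Q = 26.
With the change applied: demand Qd = 215 - 4P, supply Qs = 6P - 184.
Equate the new curves: 215 - 4P = 6P - 184, giving 399 = 10P, P = 39.9, Q = 55.4.
%ΔQ = (55.4 − 26) / 26 × 100 = +113.08%.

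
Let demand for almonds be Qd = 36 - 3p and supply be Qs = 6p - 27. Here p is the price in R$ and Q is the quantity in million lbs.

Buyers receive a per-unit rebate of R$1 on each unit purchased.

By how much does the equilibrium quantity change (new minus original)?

+2

Original equilibrium: 36 - 3p = 6p - 27 gives 63 = 9p, so p = 7 and Q = 15.
Since buyers' out-of-pocket price is the market price minus the rebate, the effective demand curve becomes Qd = 39 - 3p.
Clearing the new market: 39 - 3p = 6p - 27, so p = 22/3 ≈ 7.3333 and Q = 17.
ΔQ = 17 − 15 = +2.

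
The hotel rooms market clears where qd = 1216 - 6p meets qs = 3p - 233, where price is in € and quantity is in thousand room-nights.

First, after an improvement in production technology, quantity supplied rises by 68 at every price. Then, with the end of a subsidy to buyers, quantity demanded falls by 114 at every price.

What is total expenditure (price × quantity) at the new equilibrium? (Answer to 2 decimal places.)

36226.81

Original equilibrium: 1216 - 6p = 3p - 233 gives 1449 = 9p, so p = 161 and q = 250.
The shock moves the curves to qd = 1102 - 6p and qs = 3p - 165.
Setting them equal: 1102 - 6p = 3p - 165 → 1267 = 9p, so p = 1267/9 ≈ 140.7778 and q = 772/3 ≈ 257.3333.
New expenditure = 140.7778 × 257.3333 = 36226.81.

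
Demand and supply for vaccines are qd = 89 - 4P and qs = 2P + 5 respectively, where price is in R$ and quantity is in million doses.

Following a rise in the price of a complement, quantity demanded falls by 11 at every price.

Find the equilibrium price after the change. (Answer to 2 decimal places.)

Initially, 89 - 4P = 2P + 5, so 84 = 6P and P = 14, q = 33.
After the shift, demand is qd = 78 - 4P and supply is qs = 2P + 5.
Clearing the new market: 78 - 4P = 2P + 5, so P = 73/6 ≈ 12.1667 and q = 88/3 ≈ 29.3333.

12.17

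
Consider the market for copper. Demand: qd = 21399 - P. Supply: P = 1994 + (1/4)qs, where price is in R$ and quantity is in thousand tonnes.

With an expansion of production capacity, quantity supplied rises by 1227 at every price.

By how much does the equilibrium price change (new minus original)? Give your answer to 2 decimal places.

Initially, 21399 - P = 4P - 7976, so 29375 = 5P and P = 5875, q = 15524.
The new curves are qd = 21399 - P (demand) and qs = 4P - 6749 (supply).
Setting them equal: 21399 - P = 4P - 6749 → 28148 = 5P, so P = 5629.6 and q = 15769.4.
ΔP = 5629.6 − 5875 = -245.40.

-245.40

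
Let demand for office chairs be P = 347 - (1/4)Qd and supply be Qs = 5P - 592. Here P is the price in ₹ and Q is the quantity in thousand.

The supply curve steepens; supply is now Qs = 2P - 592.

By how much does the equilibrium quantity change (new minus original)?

Before the shock: 1388 - 4P = 5P - 592 ⇒ 1980 = 9P ⇒ P = 220, Q = 508.
The new curves are Qd = 1388 - 4P (demand) and Qs = 2P - 592 (supply).
Clearing the new market: 1388 - 4P = 2P - 592, so P = 330 and Q = 68.
ΔQ = 68 − 508 = -440.

-440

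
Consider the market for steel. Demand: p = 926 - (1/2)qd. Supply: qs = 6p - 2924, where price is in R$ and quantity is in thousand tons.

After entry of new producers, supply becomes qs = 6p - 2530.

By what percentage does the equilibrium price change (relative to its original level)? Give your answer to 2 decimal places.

Original equilibrium: 1852 - 2p = 6p - 2924 gives 4776 = 8p, so p = 597 and q = 658.
The new curves are qd = 1852 - 2p (demand) and qs = 6p - 2530 (supply).
Clearing the new market: 1852 - 2p = 6p - 2530, so p = 547.75 and q = 756.5.
%Δp = (547.75 − 597) / 597 × 100 = -8.25%.

-8.25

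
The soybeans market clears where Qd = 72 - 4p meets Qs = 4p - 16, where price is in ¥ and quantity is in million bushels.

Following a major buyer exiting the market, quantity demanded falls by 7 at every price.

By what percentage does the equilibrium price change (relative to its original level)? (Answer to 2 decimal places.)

Initially, 72 - 4p = 4p - 16, so 88 = 8p and p = 11, Q = 28.
After the shift, demand is Qd = 65 - 4p and supply is Qs = 4p - 16.
Setting them equal: 65 - 4p = 4p - 16 → 81 = 8p, so p = 10.125 and Q = 24.5.
%Δp = (10.125 − 11) / 11 × 100 = -7.95%.

-7.95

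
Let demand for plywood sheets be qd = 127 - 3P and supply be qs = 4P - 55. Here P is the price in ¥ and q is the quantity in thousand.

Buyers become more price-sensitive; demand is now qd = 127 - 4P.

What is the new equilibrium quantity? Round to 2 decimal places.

Before the shock: 127 - 3P = 4P - 55 ⇒ 182 = 7P ⇒ P = 26, q = 49.
With the change applied: demand qd = 127 - 4P, supply qs = 4P - 55.
New equilibrium: 127 - 4P = 4P - 55 ⇒ 182 = 8P ⇒ P = 22.75, q = 36.

36.00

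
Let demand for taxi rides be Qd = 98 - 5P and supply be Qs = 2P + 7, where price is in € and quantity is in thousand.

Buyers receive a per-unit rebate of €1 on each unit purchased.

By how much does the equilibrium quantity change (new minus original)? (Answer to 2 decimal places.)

+1.43

Original equilibrium: 98 - 5P = 2P + 7 gives 91 = 7P, so P = 13 and Q = 33.
Since buyers' out-of-pocket price is the market price minus the rebate, the effective demand curve becomes Qd = 103 - 5P.
New equilibrium: 103 - 5P = 2P + 7 ⇒ 96 = 7P ⇒ P = 96/7 ≈ 13.7143, Q = 241/7 ≈ 34.4286.
ΔQ = 34.4286 − 33 = +1.43.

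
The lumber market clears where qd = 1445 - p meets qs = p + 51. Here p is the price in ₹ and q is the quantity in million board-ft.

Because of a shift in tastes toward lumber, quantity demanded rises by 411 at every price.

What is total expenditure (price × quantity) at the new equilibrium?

Initially, 1445 - p = p + 51, so 1394 = 2p and p = 697, q = 748.
After the shift, demand is qd = 1856 - p and supply is qs = p + 51.
Setting them equal: 1856 - p = p + 51 → 1805 = 2p, so p = 902.5 and q = 953.5.
New expenditure = 902.5 × 953.5 = 860533.75.

860533.75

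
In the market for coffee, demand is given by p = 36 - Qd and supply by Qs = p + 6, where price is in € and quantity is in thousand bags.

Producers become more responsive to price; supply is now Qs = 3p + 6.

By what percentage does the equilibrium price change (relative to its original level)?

Before the shock: 36 - p = p + 6 ⇒ 30 = 2p ⇒ p = 15, Q = 21.
The shock moves the curves to Qd = 36 - p and Qs = 3p + 6.
New equilibrium: 36 - p = 3p + 6 ⇒ 30 = 4p ⇒ p = 7.5, Q = 28.5.
%Δp = (7.5 − 15) / 15 × 100 = -50%.

-50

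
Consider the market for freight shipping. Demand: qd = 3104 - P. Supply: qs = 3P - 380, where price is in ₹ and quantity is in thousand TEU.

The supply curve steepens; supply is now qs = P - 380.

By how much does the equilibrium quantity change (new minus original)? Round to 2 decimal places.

-871.00

Before the shock: 3104 - P = 3P - 380 ⇒ 3484 = 4P ⇒ P = 871, q = 2233.
The shock moves the curves to qd = 3104 - P and qs = P - 380.
New equilibrium: 3104 - P = P - 380 ⇒ 3484 = 2P ⇒ P = 1742, q = 1362.
Δq = 1362 − 2233 = -871.00.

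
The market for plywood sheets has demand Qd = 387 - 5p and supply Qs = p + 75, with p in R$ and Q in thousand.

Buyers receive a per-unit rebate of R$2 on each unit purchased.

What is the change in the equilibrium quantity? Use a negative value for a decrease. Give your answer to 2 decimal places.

Initially, 387 - 5p = p + 75, so 312 = 6p and p = 52, Q = 127.
Since buyers' out-of-pocket price is the market price minus the rebate, the effective demand curve becomes Qd = 397 - 5p.
Setting them equal: 397 - 5p = p + 75 → 322 = 6p, so p = 161/3 ≈ 53.6667 and Q = 386/3 ≈ 128.6667.
ΔQ = 128.6667 − 127 = +1.67.

+1.67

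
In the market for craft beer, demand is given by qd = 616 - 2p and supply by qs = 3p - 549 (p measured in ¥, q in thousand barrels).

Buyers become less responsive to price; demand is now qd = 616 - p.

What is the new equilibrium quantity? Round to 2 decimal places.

324.75

Before the shock: 616 - 2p = 3p - 549 ⇒ 1165 = 5p ⇒ p = 233, q = 150.
With the change applied: demand qd = 616 - p, supply qs = 3p - 549.
Setting them equal: 616 - p = 3p - 549 → 1165 = 4p, so p = 291.25 and q = 324.75.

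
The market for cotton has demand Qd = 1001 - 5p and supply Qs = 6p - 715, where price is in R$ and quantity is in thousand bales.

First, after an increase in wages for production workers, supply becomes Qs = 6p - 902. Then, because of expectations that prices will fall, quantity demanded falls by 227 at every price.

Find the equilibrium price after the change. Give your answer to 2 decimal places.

Solve the original market: 1001 - 5p = 6p - 715, hence p = 156 and Q = 221.
With the change applied: demand Qd = 774 - 5p, supply Qs = 6p - 902.
Clearing the new market: 774 - 5p = 6p - 902, so p = 1676/11 ≈ 152.3636 and Q = 134/11 ≈ 12.1818.

152.36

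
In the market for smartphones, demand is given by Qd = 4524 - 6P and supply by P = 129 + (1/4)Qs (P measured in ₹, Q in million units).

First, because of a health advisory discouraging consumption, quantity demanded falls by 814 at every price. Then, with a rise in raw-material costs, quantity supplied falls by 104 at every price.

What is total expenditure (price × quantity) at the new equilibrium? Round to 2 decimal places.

481496.00

Before the shock: 4524 - 6P = 4P - 516 ⇒ 5040 = 10P ⇒ P = 504, Q = 1500.
After the shift, demand is Qd = 3710 - 6P and supply is Qs = 4P - 620.
Setting them equal: 3710 - 6P = 4P - 620 → 4330 = 10P, so P = 433 and Q = 1112.
New expenditure = 433 × 1112 = 481496.00.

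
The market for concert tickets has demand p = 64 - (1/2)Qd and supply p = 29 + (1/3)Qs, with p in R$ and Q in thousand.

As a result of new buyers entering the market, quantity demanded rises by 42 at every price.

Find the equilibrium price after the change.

51.4

Original equilibrium: 128 - 2p = 3p - 87 gives 215 = 5p, so p = 43 and Q = 42.
With the change applied: demand Qd = 170 - 2p, supply Qs = 3p - 87.
Setting them equal: 170 - 2p = 3p - 87 → 257 = 5p, so p = 51.4 and Q = 67.2.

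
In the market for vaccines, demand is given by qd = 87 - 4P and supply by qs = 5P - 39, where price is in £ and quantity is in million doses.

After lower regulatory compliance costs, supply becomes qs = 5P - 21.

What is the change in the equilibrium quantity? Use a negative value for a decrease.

+8

Before the shock: 87 - 4P = 5P - 39 ⇒ 126 = 9P ⇒ P = 14, q = 31.
The shock moves the curves to qd = 87 - 4P and qs = 5P - 21.
Setting them equal: 87 - 4P = 5P - 21 → 108 = 9P, so P = 12 and q = 39.
Δq = 39 − 31 = +8.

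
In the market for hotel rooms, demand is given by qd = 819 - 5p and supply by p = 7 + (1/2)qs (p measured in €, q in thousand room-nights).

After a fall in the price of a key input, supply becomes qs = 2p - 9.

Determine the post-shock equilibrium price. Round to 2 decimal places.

118.29

Before the shock: 819 - 5p = 2p - 14 ⇒ 833 = 7p ⇒ p = 119, q = 224.
After the shift, demand is qd = 819 - 5p and supply is qs = 2p - 9.
Clearing the new market: 819 - 5p = 2p - 9, so p = 828/7 ≈ 118.2857 and q = 1593/7 ≈ 227.5714.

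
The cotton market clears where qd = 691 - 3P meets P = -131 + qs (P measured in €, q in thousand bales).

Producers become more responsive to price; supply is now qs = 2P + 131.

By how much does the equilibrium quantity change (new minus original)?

Initially, 691 - 3P = P + 131, so 560 = 4P and P = 140, q = 271.
The new curves are qd = 691 - 3P (demand) and qs = 2P + 131 (supply).
New equilibrium: 691 - 3P = 2P + 131 ⇒ 560 = 5P ⇒ P = 112, q = 355.
Δq = 355 − 271 = +84.

+84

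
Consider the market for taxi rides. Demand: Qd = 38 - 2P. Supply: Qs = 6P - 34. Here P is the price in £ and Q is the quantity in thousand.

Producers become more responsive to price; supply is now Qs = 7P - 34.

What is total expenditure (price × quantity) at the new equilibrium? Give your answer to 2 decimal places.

176.00

Original equilibrium: 38 - 2P = 6P - 34 gives 72 = 8P, so P = 9 and Q = 20.
After the shift, demand is Qd = 38 - 2P and supply is Qs = 7P - 34.
Equate the new curves: 38 - 2P = 7P - 34, giving 72 = 9P, P = 8, Q = 22.
New expenditure = 8 × 22 = 176.00.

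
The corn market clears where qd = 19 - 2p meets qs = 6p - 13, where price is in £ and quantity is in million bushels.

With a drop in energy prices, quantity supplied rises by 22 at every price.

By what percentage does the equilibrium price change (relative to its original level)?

-68.75

Initially, 19 - 2p = 6p - 13, so 32 = 8p and p = 4, q = 11.
The new curves are qd = 19 - 2p (demand) and qs = 6p + 9 (supply).
Equate the new curves: 19 - 2p = 6p + 9, giving 10 = 8p, p = 1.25, q = 16.5.
%Δp = (1.25 − 4) / 4 × 100 = -68.75%.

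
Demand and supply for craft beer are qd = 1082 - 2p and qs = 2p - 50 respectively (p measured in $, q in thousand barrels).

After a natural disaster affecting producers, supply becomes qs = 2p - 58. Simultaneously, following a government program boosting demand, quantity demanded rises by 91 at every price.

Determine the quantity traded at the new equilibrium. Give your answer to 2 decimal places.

Original equilibrium: 1082 - 2p = 2p - 50 gives 1132 = 4p, so p = 283 and q = 516.
With the change applied: demand qd = 1173 - 2p, supply qs = 2p - 58.
Setting them equal: 1173 - 2p = 2p - 58 → 1231 = 4p, so p = 307.75 and q = 557.5.

557.50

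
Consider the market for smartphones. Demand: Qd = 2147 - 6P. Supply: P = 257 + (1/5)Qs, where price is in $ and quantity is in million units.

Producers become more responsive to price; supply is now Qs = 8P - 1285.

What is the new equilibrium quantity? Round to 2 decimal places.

676.14

Initially, 2147 - 6P = 5P - 1285, so 3432 = 11P and P = 312, Q = 275.
The new curves are Qd = 2147 - 6P (demand) and Qs = 8P - 1285 (supply).
Setting them equal: 2147 - 6P = 8P - 1285 → 3432 = 14P, so P = 1716/7 ≈ 245.1429 and Q = 4733/7 ≈ 676.1429.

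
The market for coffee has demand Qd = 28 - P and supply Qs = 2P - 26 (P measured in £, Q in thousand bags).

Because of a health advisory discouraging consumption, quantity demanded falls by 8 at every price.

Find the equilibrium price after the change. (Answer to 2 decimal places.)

15.33

Solve the original market: 28 - P = 2P - 26, hence P = 18 and Q = 10.
The shock moves the curves to Qd = 20 - P and Qs = 2P - 26.
Clearing the new market: 20 - P = 2P - 26, so P = 46/3 ≈ 15.3333 and Q = 14/3 ≈ 4.6667.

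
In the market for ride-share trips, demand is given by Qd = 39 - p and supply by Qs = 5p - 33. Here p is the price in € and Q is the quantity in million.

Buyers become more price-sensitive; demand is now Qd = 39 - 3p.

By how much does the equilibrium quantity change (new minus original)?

Original equilibrium: 39 - p = 5p - 33 gives 72 = 6p, so p = 12 and Q = 27.
After the shift, demand is Qd = 39 - 3p and supply is Qs = 5p - 33.
Equate the new curves: 39 - 3p = 5p - 33, giving 72 = 8p, p = 9, Q = 12.
ΔQ = 12 − 27 = -15.

-15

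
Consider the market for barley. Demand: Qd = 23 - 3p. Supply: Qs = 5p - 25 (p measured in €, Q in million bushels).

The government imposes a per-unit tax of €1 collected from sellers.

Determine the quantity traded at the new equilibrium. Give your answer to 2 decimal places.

Before the shock: 23 - 3p = 5p - 25 ⇒ 48 = 8p ⇒ p = 6, Q = 5.
Since sellers keep the price net of the tax, the effective supply curve becomes Qs = 5p - 30.
Clearing the new market: 23 - 3p = 5p - 30, so p = 6.625 and Q = 3.125.

3.13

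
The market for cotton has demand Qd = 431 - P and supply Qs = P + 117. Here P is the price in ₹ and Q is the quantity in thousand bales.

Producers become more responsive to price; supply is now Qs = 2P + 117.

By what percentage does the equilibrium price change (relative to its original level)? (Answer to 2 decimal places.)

-33.33

Solve the original market: 431 - P = P + 117, hence P = 157 and Q = 274.
The shock moves the curves to Qd = 431 - P and Qs = 2P + 117.
Equate the new curves: 431 - P = 2P + 117, giving 314 = 3P, P = 314/3 ≈ 104.6667, Q = 979/3 ≈ 326.3333.
%ΔP = (104.6667 − 157) / 157 × 100 = -33.33%.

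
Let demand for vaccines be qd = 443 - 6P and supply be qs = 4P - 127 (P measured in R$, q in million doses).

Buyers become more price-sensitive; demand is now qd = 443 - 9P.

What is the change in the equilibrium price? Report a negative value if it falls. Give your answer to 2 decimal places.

Original equilibrium: 443 - 6P = 4P - 127 gives 570 = 10P, so P = 57 and q = 101.
The shock moves the curves to qd = 443 - 9P and qs = 4P - 127.
Clearing the new market: 443 - 9P = 4P - 127, so P = 570/13 ≈ 43.8462 and q = 629/13 ≈ 48.3846.
ΔP = 43.8462 − 57 = -13.15.

-13.15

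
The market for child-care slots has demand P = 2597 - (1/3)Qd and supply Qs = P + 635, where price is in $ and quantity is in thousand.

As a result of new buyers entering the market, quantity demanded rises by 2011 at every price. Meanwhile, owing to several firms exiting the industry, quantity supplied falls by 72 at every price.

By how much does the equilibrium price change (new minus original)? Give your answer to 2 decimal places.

Original equilibrium: 7791 - 3P = P + 635 gives 7156 = 4P, so P = 1789 and Q = 2424.
With the change applied: demand Qd = 9802 - 3P, supply Qs = P + 563.
New equilibrium: 9802 - 3P = P + 563 ⇒ 9239 = 4P ⇒ P = 2309.75, Q = 2872.75.
ΔP = 2309.75 − 1789 = +520.75.

+520.75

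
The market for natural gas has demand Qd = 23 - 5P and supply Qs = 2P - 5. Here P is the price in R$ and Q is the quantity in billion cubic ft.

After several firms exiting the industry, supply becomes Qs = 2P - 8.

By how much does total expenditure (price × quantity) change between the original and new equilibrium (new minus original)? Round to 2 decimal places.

-8.20

Before the shock: 23 - 5P = 2P - 5 ⇒ 28 = 7P ⇒ P = 4, Q = 3.
The shock moves the curves to Qd = 23 - 5P and Qs = 2P - 8.
Equate the new curves: 23 - 5P = 2P - 8, giving 31 = 7P, P = 31/7 ≈ 4.4286, Q = 6/7 ≈ 0.8571.
Expenditure moves from 4×3 = 12 to 4.4286×0.8571 = 3.7959; change = -8.20.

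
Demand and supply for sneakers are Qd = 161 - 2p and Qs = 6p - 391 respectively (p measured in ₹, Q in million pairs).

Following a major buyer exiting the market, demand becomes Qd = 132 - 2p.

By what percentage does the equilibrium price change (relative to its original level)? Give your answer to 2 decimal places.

Solve the original market: 161 - 2p = 6p - 391, hence p = 69 and Q = 23.
With the change applied: demand Qd = 132 - 2p, supply Qs = 6p - 391.
Equate the new curves: 132 - 2p = 6p - 391, giving 523 = 8p, p = 65.375, Q = 1.25.
%Δp = (65.375 − 69) / 69 × 100 = -5.25%.

-5.25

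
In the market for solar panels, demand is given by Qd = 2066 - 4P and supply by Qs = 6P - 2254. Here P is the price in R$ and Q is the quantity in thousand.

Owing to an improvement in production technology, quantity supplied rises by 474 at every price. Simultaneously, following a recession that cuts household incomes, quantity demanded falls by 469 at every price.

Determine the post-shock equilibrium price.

Original equilibrium: 2066 - 4P = 6P - 2254 gives 4320 = 10P, so P = 432 and Q = 338.
After the shift, demand is Qd = 1597 - 4P and supply is Qs = 6P - 1780.
Equate the new curves: 1597 - 4P = 6P - 1780, giving 3377 = 10P, P = 337.7, Q = 246.2.

337.7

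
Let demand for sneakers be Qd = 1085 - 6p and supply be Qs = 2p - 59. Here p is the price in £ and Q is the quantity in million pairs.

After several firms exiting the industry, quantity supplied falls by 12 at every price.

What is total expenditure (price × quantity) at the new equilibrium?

Solve the original market: 1085 - 6p = 2p - 59, hence p = 143 and Q = 227.
The new curves are Qd = 1085 - 6p (demand) and Qs = 2p - 71 (supply).
Setting them equal: 1085 - 6p = 2p - 71 → 1156 = 8p, so p = 144.5 and Q = 218.
New expenditure = 144.5 × 218 = 31501.

31501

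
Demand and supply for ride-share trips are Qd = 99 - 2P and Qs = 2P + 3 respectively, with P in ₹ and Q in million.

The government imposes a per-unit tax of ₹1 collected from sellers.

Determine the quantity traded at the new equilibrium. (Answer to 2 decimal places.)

50.00

Before the shock: 99 - 2P = 2P + 3 ⇒ 96 = 4P ⇒ P = 24, Q = 51.
Since sellers keep the price net of the tax, the effective supply curve becomes Qs = 2P + 1.
Equate the new curves: 99 - 2P = 2P + 1, giving 98 = 4P, P = 24.5, Q = 50.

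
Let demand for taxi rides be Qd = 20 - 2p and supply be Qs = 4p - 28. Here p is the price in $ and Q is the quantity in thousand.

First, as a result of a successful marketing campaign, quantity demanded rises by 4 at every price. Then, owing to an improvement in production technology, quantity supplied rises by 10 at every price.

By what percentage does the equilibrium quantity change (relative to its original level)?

Original equilibrium: 20 - 2p = 4p - 28 gives 48 = 6p, so p = 8 and Q = 4.
The shock moves the curves to Qd = 24 - 2p and Qs = 4p - 18.
Equate the new curves: 24 - 2p = 4p - 18, giving 42 = 6p, p = 7, Q = 10.
%ΔQ = (10 − 4) / 4 × 100 = +150%.

+150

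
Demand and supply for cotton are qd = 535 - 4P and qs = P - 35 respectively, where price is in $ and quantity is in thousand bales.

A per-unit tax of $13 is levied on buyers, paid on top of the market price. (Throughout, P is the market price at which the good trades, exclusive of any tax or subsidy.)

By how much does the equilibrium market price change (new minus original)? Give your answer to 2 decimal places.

-10.40

Original equilibrium: 535 - 4P = P - 35 gives 570 = 5P, so P = 114 and q = 79.
Since buyers pay the price plus the tax, the effective demand curve becomes qd = 483 - 4P.
Setting them equal: 483 - 4P = P - 35 → 518 = 5P, so P = 103.6 and q = 68.6.
ΔP = 103.6 − 114 = -10.40.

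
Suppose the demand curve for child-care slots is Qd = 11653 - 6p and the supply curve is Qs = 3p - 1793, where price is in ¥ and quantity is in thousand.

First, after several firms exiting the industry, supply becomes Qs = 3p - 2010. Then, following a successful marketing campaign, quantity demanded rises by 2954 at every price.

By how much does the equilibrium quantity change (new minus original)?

Solve the original market: 11653 - 6p = 3p - 1793, hence p = 1494 and Q = 2689.
The new curves are Qd = 14607 - 6p (demand) and Qs = 3p - 2010 (supply).
Clearing the new market: 14607 - 6p = 3p - 2010, so p = 5539/3 ≈ 1846.3333 and Q = 3529.
ΔQ = 3529 − 2689 = +840.

+840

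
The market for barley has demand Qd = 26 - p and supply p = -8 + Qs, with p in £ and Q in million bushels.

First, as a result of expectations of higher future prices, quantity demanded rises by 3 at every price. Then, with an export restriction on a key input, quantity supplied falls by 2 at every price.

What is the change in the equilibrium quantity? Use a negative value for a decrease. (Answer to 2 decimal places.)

+0.50

Original equilibrium: 26 - p = p + 8 gives 18 = 2p, so p = 9 and Q = 17.
The new curves are Qd = 29 - p (demand) and Qs = p + 6 (supply).
Equate the new curves: 29 - p = p + 6, giving 23 = 2p, p = 11.5, Q = 17.5.
ΔQ = 17.5 − 17 = +0.50.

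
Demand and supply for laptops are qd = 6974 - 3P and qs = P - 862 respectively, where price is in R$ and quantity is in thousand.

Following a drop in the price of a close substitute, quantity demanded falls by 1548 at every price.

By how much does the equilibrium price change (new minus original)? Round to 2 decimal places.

Initially, 6974 - 3P = P - 862, so 7836 = 4P and P = 1959, q = 1097.
After the shift, demand is qd = 5426 - 3P and supply is qs = P - 862.
Equate the new curves: 5426 - 3P = P - 862, giving 6288 = 4P, P = 1572, q = 710.
ΔP = 1572 − 1959 = -387.00.

-387.00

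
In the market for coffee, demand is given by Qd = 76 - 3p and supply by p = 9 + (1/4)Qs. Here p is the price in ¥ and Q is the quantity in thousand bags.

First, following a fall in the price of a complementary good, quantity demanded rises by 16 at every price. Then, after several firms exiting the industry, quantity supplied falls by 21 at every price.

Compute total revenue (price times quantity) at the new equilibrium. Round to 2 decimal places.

599.04

Solve the original market: 76 - 3p = 4p - 36, hence p = 16 and Q = 28.
With the change applied: demand Qd = 92 - 3p, supply Qs = 4p - 57.
Clearing the new market: 92 - 3p = 4p - 57, so p = 149/7 ≈ 21.2857 and Q = 197/7 ≈ 28.1429.
New expenditure = 21.2857 × 28.1429 = 599.04.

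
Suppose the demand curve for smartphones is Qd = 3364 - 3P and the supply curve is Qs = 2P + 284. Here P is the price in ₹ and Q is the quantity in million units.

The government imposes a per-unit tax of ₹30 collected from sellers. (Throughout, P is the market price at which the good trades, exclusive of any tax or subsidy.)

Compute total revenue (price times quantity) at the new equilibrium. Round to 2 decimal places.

Before the shock: 3364 - 3P = 2P + 284 ⇒ 3080 = 5P ⇒ P = 616, Q = 1516.
Since sellers keep the price net of the tax, the effective supply curve becomes Qs = 2P + 224.
Clearing the new market: 3364 - 3P = 2P + 224, so P = 628 and Q = 1480.
New expenditure = 628 × 1480 = 929440.00.

929440.00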